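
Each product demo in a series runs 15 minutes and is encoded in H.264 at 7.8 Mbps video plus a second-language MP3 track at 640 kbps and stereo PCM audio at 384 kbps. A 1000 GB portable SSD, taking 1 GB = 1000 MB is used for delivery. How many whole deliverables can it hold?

15 min = 900 s
Audio total: 640 + 384 = 1024 kbps = 1.024 Mbps.
Total bitrate: 8.824 Mbps.
Per item: 8.824 Mbps × 900 s = 7,942 Mb = 992.7 MB.
Capacity: 1000 GB = 8,000,000 Mb; 1007.35 items → 1007 complete.

1007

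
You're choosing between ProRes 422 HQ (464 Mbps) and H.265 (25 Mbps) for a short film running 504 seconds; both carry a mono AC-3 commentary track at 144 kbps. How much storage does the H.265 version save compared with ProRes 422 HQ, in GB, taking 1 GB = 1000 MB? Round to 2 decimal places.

Audio: 144 kbps = 0.144 Mbps.
ProRes 422 HQ: 464.144 Mbps × 504 s = 233928.6 Mb = 29.241 GB.
H.265: 25.144 Mbps × 504 s = 12672.6 Mb = 1.584 GB.
Saving: 29.241 − 1.584 = 27.657 GB.

27.66 GB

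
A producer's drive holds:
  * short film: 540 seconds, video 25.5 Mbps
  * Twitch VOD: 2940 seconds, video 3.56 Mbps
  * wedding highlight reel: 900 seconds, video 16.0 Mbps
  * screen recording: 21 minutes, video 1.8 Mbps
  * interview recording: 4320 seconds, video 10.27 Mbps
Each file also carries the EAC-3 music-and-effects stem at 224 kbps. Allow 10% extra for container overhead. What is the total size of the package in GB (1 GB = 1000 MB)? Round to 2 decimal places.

12.03 GB

Audio: 224 kbps = 0.224 Mbps.
short film: 25.724 Mbps × 540 s × 1.10 = 15280.1 Mb
Twitch VOD: 3.784 Mbps × 2940 s × 1.10 = 12237.5 Mb
wedding highlight reel: 16.224 Mbps × 900 s × 1.10 = 16061.8 Mb
screen recording: 2.024 Mbps × 1260 s × 1.10 = 2805.3 Mb
interview recording: 10.494 Mbps × 4320 s × 1.10 = 49867.5 Mb
Total: 96252.0 Mb = 12031.5 MB.
= 12.03 GB.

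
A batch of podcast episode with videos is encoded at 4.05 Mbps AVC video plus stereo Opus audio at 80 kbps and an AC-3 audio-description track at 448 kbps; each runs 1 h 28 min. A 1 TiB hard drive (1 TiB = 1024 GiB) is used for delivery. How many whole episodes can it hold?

1 h 28 min = 88 min = 5280 s
Audio total: 80 + 448 = 528 kbps = 0.528 Mbps.
Total bitrate: 4.578 Mbps.
Per item: 4.578 Mbps × 5280 s = 24,172 Mb = 3,021 MB.
Capacity: 1 TiB = 8,796,093 Mb; 363.90 items → 363 complete.

363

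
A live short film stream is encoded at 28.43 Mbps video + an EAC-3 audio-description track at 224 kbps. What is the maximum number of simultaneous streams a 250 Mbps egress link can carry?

8

Audio: 224 kbps = 0.224 Mbps.
Per-viewer media rate: 28.654 Mbps.
250 Mbps = 250.0 Mbps; 250.0 / 28.654 = 8.72 → 8 viewers.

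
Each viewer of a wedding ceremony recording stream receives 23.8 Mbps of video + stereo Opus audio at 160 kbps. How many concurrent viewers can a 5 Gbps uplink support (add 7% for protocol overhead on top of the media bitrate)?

Audio: 160 kbps = 0.160 Mbps.
Per-viewer media rate: 23.960 Mbps.
On the wire with 7% overhead: 25.637 Mbps.
5 Gbps = 5,000 Mbps; 5,000 / 25.637 = 195.03 → 195 viewers.

195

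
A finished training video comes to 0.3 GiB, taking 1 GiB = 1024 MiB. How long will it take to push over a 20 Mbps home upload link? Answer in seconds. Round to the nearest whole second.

129 seconds

File: 0.3 GiB = 2577.0 Mb.
At 20 Mbps: 2577.0 / 20 = 128.8 s ≈ 129 seconds.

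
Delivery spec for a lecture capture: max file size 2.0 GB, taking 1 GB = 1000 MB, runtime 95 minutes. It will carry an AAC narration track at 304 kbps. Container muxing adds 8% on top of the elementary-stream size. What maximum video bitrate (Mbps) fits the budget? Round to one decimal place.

2.3 Mbps

Budget: 2.0 GB = 16000.0 Mb.
Stream payload after overhead: 16000.0 / 1.08 = 14814.8 Mb.
95 min = 5700 s
Total bitrate budget: 14814.8 Mb / 5700 s = 2.599 Mbps.
Audio: 304 kbps = 0.304 Mbps.
Video: 2.599 − 0.304 = 2.295 Mbps.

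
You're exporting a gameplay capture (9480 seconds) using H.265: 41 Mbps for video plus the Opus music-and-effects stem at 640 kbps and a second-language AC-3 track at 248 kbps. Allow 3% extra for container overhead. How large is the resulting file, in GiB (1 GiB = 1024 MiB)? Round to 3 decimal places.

Audio total: 640 + 248 = 888 kbps = 0.888 Mbps.
Total bitrate: 41 + 0.888 = 41.888 Mbps.
Stream data: 41.888 Mbps × 9480 s = 397098.2 Mb.
With 3% container overhead: ×1.03.
409,011 Mb = 51,126,398,400 bytes ÷ 1,073,741,824 = 47.62 GiB.

47.615 GiB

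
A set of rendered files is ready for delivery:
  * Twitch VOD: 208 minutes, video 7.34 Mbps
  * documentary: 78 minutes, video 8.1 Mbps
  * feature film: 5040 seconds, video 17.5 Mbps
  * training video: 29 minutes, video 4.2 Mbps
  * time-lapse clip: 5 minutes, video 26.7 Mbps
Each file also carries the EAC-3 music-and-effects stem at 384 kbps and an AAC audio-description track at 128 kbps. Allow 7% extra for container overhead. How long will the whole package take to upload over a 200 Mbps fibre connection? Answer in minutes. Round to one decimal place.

Audio total: 384 + 128 = 512 kbps = 0.512 Mbps.
Twitch VOD: 7.852 Mbps × 12480 s × 1.07 = 104852.5 Mb
documentary: 8.612 Mbps × 4680 s × 1.07 = 43125.5 Mb
feature film: 18.012 Mbps × 5040 s × 1.07 = 97135.1 Mb
training video: 4.712 Mbps × 1740 s × 1.07 = 8772.8 Mb
time-lapse clip: 27.212 Mbps × 300 s × 1.07 = 8735.1 Mb
Total: 262620.9 Mb = 32827.6 MB.
At 200 Mbps: 262620.9 / 200 = 1313 s ≈ 21.9 minutes.

21.9 minutes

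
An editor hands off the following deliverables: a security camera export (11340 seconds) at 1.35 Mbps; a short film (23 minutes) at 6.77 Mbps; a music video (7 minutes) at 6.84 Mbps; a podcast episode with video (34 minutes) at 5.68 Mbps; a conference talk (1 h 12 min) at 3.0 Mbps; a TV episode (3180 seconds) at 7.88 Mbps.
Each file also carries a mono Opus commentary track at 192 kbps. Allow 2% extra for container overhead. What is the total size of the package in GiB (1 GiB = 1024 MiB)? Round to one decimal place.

9.7 GiB

Audio: 192 kbps = 0.192 Mbps.
security camera export: 1.542 Mbps × 11340 s × 1.02 = 17836.0 Mb
short film: 6.962 Mbps × 1380 s × 1.02 = 9799.7 Mb
music video: 7.032 Mbps × 420 s × 1.02 = 3012.5 Mb
podcast episode with video: 5.872 Mbps × 2040 s × 1.02 = 12218.5 Mb
conference talk: 3.192 Mbps × 4320 s × 1.02 = 14065.2 Mb
TV episode: 8.072 Mbps × 3180 s × 1.02 = 26182.3 Mb
Total: 83114.3 Mb = 10389.3 MB.
= 9.676 GiB.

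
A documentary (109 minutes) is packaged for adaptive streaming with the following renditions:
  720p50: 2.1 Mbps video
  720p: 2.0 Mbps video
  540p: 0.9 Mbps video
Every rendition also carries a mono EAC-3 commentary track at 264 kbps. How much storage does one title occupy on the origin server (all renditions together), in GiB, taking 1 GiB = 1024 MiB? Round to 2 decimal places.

109 min = 6540 s
Audio: 264 kbps = 0.264 Mbps.
Sum of rendition bitrates: (2.1+0.264) + (2.0+0.264) + (0.9+0.264) = 5.792 Mbps.
× 6540 s = 37,880 Mb = 4,735 MB = 4.410 GiB.

4.41 GiB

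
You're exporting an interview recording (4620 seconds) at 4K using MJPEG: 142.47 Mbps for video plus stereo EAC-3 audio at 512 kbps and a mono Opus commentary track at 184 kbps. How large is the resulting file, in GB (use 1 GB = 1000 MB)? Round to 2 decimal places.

82.68 GB

Audio total: 512 + 184 = 696 kbps = 0.696 Mbps.
Total bitrate: 142.47 + 0.696 = 143.166 Mbps.
Stream data: 143.166 Mbps × 4620 s = 661426.9 Mb.
661,427 Mb ÷ 8 = 82,678 MB → 82.68 GB.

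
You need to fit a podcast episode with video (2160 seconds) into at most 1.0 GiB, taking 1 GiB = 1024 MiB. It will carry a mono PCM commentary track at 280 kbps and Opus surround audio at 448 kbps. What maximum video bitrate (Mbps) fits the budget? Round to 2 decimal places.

3.25 Mbps

Budget: 1.0 GiB = 8589.9 Mb.
Total bitrate budget: 8589.9 Mb / 2160 s = 3.977 Mbps.
Audio total: 280 + 448 = 728 kbps = 0.728 Mbps.
Video: 3.977 − 0.728 = 3.249 Mbps.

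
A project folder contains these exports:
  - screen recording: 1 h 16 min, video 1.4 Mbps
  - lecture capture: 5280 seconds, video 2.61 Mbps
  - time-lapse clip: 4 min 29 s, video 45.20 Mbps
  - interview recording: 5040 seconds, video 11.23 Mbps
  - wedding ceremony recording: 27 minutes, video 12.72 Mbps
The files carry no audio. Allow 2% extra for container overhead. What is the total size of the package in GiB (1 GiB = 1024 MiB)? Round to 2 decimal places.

screen recording: 1.400 Mbps × 4560 s × 1.02 = 6511.7 Mb
lecture capture: 2.610 Mbps × 5280 s × 1.02 = 14056.4 Mb
time-lapse clip: 45.200 Mbps × 269 s × 1.02 = 12402.0 Mb
interview recording: 11.230 Mbps × 5040 s × 1.02 = 57731.2 Mb
wedding ceremony recording: 12.720 Mbps × 1620 s × 1.02 = 21018.5 Mb
Total: 111719.8 Mb = 13965.0 MB.
= 13.01 GiB.

13.01 GiB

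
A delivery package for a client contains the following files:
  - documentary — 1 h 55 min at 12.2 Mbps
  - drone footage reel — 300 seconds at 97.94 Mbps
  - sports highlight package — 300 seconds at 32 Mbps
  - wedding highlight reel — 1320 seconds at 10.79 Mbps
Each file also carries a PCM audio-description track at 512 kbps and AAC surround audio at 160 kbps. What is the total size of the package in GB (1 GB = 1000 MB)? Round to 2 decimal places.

Audio total: 512 + 160 = 672 kbps = 0.672 Mbps.
documentary: 12.872 Mbps × 6900 s = 88816.8 Mb
drone footage reel: 98.612 Mbps × 300 s = 29583.6 Mb
sports highlight package: 32.672 Mbps × 300 s = 9801.6 Mb
wedding highlight reel: 11.462 Mbps × 1320 s = 15129.8 Mb
Total: 143331.8 Mb = 17916.5 MB.
= 17.92 GB.

17.92 GB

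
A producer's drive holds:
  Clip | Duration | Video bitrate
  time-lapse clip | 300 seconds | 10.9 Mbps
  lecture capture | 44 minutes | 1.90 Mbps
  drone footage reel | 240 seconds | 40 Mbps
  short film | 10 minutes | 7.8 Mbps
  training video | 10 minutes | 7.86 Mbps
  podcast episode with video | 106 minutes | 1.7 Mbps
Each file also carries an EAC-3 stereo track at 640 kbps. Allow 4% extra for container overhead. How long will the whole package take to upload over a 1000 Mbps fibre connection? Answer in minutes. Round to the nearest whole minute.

1 minutes

Audio: 640 kbps = 0.640 Mbps.
time-lapse clip: 11.540 Mbps × 300 s × 1.04 = 3600.5 Mb
lecture capture: 2.540 Mbps × 2640 s × 1.04 = 6973.8 Mb
drone footage reel: 40.640 Mbps × 240 s × 1.04 = 10143.7 Mb
short film: 8.440 Mbps × 600 s × 1.04 = 5266.6 Mb
training video: 8.500 Mbps × 600 s × 1.04 = 5304.0 Mb
podcast episode with video: 2.340 Mbps × 6360 s × 1.04 = 15477.7 Mb
Total: 46766.3 Mb = 5845.8 MB.
At 1000 Mbps: 46766.3 / 1000 = 47 s ≈ 0.779 minutes.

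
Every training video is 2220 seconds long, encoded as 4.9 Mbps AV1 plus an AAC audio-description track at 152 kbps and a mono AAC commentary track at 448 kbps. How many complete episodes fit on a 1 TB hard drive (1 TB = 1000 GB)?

655

Audio total: 152 + 448 = 600 kbps = 0.600 Mbps.
Total bitrate: 5.500 Mbps.
Per item: 5.500 Mbps × 2220 s = 12,210 Mb = 1,526 MB.
Capacity: 1 TB = 8,000,000 Mb; 655.20 items → 655 complete.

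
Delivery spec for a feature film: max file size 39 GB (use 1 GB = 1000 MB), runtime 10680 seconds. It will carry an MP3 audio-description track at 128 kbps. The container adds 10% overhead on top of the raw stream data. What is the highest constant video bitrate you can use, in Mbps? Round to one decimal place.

Budget: 39 GB = 312000.0 Mb.
Stream payload after overhead: 312000.0 / 1.10 = 283636.4 Mb.
Total bitrate budget: 283636.4 Mb / 10680 s = 26.558 Mbps.
Audio: 128 kbps = 0.128 Mbps.
Video: 26.558 − 0.128 = 26.430 Mbps.

26.4 Mbps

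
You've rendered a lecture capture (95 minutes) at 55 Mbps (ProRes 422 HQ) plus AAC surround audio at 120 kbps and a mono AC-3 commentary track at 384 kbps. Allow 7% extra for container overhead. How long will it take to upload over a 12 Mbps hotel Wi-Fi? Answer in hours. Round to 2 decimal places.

7.84 hours

95 min = 5700 s
Audio total: 120 + 384 = 504 kbps = 0.504 Mbps.
Total bitrate: 55.504 Mbps.
File: 55.504 Mbps × 5700 s = 316372.8 Mb.
With 7% container overhead: ×1.07. → 338518.9 Mb.
At 12 Mbps: 338518.9 / 12 = 28209.9 s ≈ 7.84 hours.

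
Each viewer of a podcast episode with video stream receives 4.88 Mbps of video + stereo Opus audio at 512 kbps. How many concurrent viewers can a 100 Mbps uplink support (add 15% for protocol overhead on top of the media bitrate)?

Audio: 512 kbps = 0.512 Mbps.
Per-viewer media rate: 5.392 Mbps.
On the wire with 15% overhead: 6.201 Mbps.
100 Mbps = 100.0 Mbps; 100.0 / 6.201 = 16.13 → 16 viewers.

16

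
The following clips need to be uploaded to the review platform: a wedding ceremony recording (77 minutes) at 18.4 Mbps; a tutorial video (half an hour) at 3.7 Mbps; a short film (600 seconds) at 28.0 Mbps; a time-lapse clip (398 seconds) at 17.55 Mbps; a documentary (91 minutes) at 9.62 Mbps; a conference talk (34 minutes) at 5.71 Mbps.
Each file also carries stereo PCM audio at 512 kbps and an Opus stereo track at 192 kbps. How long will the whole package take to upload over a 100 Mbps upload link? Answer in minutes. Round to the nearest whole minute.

Audio total: 512 + 192 = 704 kbps = 0.704 Mbps.
wedding ceremony recording: 19.104 Mbps × 4620 s = 88260.5 Mb
tutorial video: 4.404 Mbps × 1800 s = 7927.2 Mb
short film: 28.704 Mbps × 600 s = 17222.4 Mb
time-lapse clip: 18.254 Mbps × 398 s = 7265.1 Mb
documentary: 10.324 Mbps × 5460 s = 56369.0 Mb
conference talk: 6.414 Mbps × 2040 s = 13084.6 Mb
Total: 190128.8 Mb = 23766.1 MB.
At 100 Mbps: 190128.8 / 100 = 1901 s ≈ 31.7 minutes.

32 minutes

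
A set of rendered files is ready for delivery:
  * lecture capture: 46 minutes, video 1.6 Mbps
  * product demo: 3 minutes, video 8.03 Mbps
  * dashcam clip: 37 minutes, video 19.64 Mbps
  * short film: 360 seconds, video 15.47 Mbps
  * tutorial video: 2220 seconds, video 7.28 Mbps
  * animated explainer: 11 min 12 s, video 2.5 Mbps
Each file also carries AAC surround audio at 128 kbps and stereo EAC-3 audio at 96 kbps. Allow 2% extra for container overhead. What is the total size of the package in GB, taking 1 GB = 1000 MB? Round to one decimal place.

9.5 GB

Audio total: 128 + 96 = 224 kbps = 0.224 Mbps.
lecture capture: 1.824 Mbps × 2760 s × 1.02 = 5134.9 Mb
product demo: 8.254 Mbps × 180 s × 1.02 = 1515.4 Mb
dashcam clip: 19.864 Mbps × 2220 s × 1.02 = 44980.0 Mb
short film: 15.694 Mbps × 360 s × 1.02 = 5762.8 Mb
tutorial video: 7.504 Mbps × 2220 s × 1.02 = 16992.1 Mb
animated explainer: 2.724 Mbps × 672 s × 1.02 = 1867.1 Mb
Total: 76252.4 Mb = 9531.6 MB.
= 9.532 GB.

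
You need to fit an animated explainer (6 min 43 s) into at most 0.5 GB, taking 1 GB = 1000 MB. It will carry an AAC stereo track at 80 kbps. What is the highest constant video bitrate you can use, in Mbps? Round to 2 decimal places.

9.85 Mbps

Budget: 0.5 GB = 4000.0 Mb.
6 min 43 s = 403 s
Total bitrate budget: 4000.0 Mb / 403 s = 9.926 Mbps.
Audio: 80 kbps = 0.080 Mbps.
Video: 9.926 − 0.080 = 9.846 Mbps.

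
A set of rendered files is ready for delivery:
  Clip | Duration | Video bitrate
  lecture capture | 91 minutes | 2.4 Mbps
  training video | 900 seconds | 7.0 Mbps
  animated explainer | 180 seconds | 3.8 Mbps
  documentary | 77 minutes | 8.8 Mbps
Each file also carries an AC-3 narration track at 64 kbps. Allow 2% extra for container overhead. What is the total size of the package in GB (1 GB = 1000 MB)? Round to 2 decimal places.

Audio: 64 kbps = 0.064 Mbps.
lecture capture: 2.464 Mbps × 5460 s × 1.02 = 13722.5 Mb
training video: 7.064 Mbps × 900 s × 1.02 = 6484.8 Mb
animated explainer: 3.864 Mbps × 180 s × 1.02 = 709.4 Mb
documentary: 8.864 Mbps × 4620 s × 1.02 = 41770.7 Mb
Total: 62687.4 Mb = 7835.9 MB.
= 7.836 GB.

7.84 GB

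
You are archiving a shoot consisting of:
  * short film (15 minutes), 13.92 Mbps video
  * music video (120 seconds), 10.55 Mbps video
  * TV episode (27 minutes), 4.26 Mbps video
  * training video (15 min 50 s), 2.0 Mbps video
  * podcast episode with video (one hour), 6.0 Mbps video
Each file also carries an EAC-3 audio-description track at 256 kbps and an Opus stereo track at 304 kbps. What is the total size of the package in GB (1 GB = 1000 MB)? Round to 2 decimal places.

6.03 GB

Audio total: 256 + 304 = 560 kbps = 0.560 Mbps.
short film: 14.480 Mbps × 900 s = 13032.0 Mb
music video: 11.110 Mbps × 120 s = 1333.2 Mb
TV episode: 4.820 Mbps × 1620 s = 7808.4 Mb
training video: 2.560 Mbps × 950 s = 2432.0 Mb
podcast episode with video: 6.560 Mbps × 3600 s = 23616.0 Mb
Total: 48221.6 Mb = 6027.7 MB.
= 6.028 GB.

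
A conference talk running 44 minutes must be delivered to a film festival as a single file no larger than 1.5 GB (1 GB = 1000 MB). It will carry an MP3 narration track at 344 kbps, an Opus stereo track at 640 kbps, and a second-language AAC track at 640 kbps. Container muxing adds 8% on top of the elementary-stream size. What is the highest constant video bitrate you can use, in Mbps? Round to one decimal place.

Budget: 1.5 GB = 12000.0 Mb.
Stream payload after overhead: 12000.0 / 1.08 = 11111.1 Mb.
44 min = 2640 s
Total bitrate budget: 11111.1 Mb / 2640 s = 4.209 Mbps.
Audio total: 344 + 640 + 640 = 1624 kbps = 1.624 Mbps.
Video: 4.209 − 1.624 = 2.585 Mbps.

2.6 Mbps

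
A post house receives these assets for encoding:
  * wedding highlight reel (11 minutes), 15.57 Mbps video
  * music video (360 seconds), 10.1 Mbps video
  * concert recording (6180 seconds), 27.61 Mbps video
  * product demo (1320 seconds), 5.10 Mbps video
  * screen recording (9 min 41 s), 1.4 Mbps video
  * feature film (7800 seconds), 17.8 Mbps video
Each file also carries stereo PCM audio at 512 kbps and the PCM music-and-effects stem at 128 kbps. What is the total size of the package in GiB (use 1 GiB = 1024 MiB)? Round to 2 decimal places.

39.78 GiB

Audio total: 512 + 128 = 640 kbps = 0.640 Mbps.
wedding highlight reel: 16.210 Mbps × 660 s = 10698.6 Mb
music video: 10.740 Mbps × 360 s = 3866.4 Mb
concert recording: 28.250 Mbps × 6180 s = 174585.0 Mb
product demo: 5.740 Mbps × 1320 s = 7576.8 Mb
screen recording: 2.040 Mbps × 581 s = 1185.2 Mb
feature film: 18.440 Mbps × 7800 s = 143832.0 Mb
Total: 341744.0 Mb = 42718.0 MB.
= 39.78 GiB.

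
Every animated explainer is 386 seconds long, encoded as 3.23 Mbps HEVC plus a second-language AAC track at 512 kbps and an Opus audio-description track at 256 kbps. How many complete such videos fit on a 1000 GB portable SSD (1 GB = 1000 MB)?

Audio total: 512 + 256 = 768 kbps = 0.768 Mbps.
Total bitrate: 3.998 Mbps.
Per item: 3.998 Mbps × 386 s = 1,543 Mb = 192.9 MB.
Capacity: 1000 GB = 8,000,000 Mb; 5183.94 items → 5183 complete.

5183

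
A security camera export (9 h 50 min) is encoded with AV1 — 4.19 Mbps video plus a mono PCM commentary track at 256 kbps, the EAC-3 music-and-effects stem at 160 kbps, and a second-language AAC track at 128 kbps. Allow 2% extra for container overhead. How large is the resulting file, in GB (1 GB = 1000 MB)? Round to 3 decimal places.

9 h 50 min = 590 min = 35400 s
Audio total: 256 + 160 + 128 = 544 kbps = 0.544 Mbps.
Total bitrate: 4.19 + 0.544 = 4.734 Mbps.
Stream data: 4.734 Mbps × 35400 s = 167583.6 Mb.
With 2% container overhead: ×1.02.
170,935 Mb ÷ 8 = 21,367 MB → 21.37 GB.

21.367 GB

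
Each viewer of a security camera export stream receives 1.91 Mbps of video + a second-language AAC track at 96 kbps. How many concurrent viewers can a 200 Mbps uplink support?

99

Audio: 96 kbps = 0.096 Mbps.
Per-viewer media rate: 2.006 Mbps.
200 Mbps = 200.0 Mbps; 200.0 / 2.006 = 99.70 → 99 viewers.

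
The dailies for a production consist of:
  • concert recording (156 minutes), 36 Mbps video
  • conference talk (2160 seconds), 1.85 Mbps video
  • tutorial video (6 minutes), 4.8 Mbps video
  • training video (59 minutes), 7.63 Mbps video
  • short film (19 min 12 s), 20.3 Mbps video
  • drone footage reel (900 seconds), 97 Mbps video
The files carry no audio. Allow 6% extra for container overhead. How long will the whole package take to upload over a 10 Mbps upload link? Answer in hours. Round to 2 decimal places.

concert recording: 36.000 Mbps × 9360 s × 1.06 = 357177.6 Mb
conference talk: 1.850 Mbps × 2160 s × 1.06 = 4235.8 Mb
tutorial video: 4.800 Mbps × 360 s × 1.06 = 1831.7 Mb
training video: 7.630 Mbps × 3540 s × 1.06 = 28630.8 Mb
short film: 20.300 Mbps × 1152 s × 1.06 = 24788.7 Mb
drone footage reel: 97.000 Mbps × 900 s × 1.06 = 92538.0 Mb
Total: 509202.6 Mb = 63650.3 MB.
At 10 Mbps: 509202.6 / 10 = 50920 s ≈ 14.1 hours.

14.14 hours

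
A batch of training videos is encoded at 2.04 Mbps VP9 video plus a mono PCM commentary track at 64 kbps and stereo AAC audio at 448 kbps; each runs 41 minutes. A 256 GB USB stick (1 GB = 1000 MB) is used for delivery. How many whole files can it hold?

41 min = 2460 s
Audio total: 64 + 448 = 512 kbps = 0.512 Mbps.
Total bitrate: 2.552 Mbps.
Per item: 2.552 Mbps × 2460 s = 6,278 Mb = 784.7 MB.
Capacity: 256 GB = 2,048,000 Mb; 326.22 items → 326 complete.

326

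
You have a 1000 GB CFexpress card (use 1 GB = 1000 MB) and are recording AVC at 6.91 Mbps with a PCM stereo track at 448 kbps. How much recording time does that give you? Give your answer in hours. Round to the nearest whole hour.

Audio: 448 kbps = 0.448 Mbps.
Total bitrate: 6.91 + 0.448 = 7.358 Mbps.
Capacity: 1000 GB = 8,000,000 Mb.
Recording time: 8,000,000 / 7.358 = 1,087,252 s ≈ 302 hours.

302 hours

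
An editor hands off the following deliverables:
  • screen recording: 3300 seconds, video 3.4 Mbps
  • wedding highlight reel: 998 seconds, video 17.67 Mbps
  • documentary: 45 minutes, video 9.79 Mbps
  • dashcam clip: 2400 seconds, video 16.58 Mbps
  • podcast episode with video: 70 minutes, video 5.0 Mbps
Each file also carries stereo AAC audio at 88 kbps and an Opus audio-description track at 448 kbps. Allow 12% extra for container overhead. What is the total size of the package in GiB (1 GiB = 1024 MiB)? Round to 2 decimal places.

16.09 GiB

Audio total: 88 + 448 = 536 kbps = 0.536 Mbps.
screen recording: 3.936 Mbps × 3300 s × 1.12 = 14547.5 Mb
wedding highlight reel: 18.206 Mbps × 998 s × 1.12 = 20349.9 Mb
documentary: 10.326 Mbps × 2700 s × 1.12 = 31225.8 Mb
dashcam clip: 17.116 Mbps × 2400 s × 1.12 = 46007.8 Mb
podcast episode with video: 5.536 Mbps × 4200 s × 1.12 = 26041.3 Mb
Total: 138172.4 Mb = 17271.5 MB.
= 16.09 GiB.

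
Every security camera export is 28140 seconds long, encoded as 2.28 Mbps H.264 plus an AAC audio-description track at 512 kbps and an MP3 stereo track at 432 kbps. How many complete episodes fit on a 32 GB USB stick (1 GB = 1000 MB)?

Audio total: 512 + 432 = 944 kbps = 0.944 Mbps.
Total bitrate: 3.224 Mbps.
Per item: 3.224 Mbps × 28140 s = 90,723 Mb = 11,340 MB.
Capacity: 32 GB = 256,000 Mb; 2.82 items → 2 complete.

2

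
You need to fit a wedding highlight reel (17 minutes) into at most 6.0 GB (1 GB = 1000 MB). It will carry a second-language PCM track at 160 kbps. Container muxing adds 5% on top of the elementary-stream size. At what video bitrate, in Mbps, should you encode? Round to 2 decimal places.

Budget: 6.0 GB = 48000.0 Mb.
Stream payload after overhead: 48000.0 / 1.05 = 45714.3 Mb.
17 min = 1020 s
Total bitrate budget: 45714.3 Mb / 1020 s = 44.818 Mbps.
Audio: 160 kbps = 0.160 Mbps.
Video: 44.818 − 0.160 = 44.658 Mbps.

44.66 Mbps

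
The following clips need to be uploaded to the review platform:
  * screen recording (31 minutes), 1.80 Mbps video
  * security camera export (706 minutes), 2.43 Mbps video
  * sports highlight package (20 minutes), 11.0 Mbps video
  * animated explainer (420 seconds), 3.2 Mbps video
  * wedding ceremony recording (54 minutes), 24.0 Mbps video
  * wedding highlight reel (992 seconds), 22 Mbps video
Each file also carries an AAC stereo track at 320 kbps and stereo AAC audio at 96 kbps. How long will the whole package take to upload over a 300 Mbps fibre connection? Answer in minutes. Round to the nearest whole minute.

Audio total: 320 + 96 = 416 kbps = 0.416 Mbps.
screen recording: 2.216 Mbps × 1860 s = 4121.8 Mb
security camera export: 2.846 Mbps × 42360 s = 120556.6 Mb
sports highlight package: 11.416 Mbps × 1200 s = 13699.2 Mb
animated explainer: 3.616 Mbps × 420 s = 1518.7 Mb
wedding ceremony recording: 24.416 Mbps × 3240 s = 79107.8 Mb
wedding highlight reel: 22.416 Mbps × 992 s = 22236.7 Mb
Total: 241240.8 Mb = 30155.1 MB.
At 300 Mbps: 241240.8 / 300 = 804 s ≈ 13.4 minutes.

13 minutes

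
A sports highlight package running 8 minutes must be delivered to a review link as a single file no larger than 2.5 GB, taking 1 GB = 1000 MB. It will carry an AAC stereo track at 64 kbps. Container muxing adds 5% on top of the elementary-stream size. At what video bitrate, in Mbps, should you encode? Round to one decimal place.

39.6 Mbps

Budget: 2.5 GB = 20000.0 Mb.
Stream payload after overhead: 20000.0 / 1.05 = 19047.6 Mb.
8 min = 480 s
Total bitrate budget: 19047.6 Mb / 480 s = 39.683 Mbps.
Audio: 64 kbps = 0.064 Mbps.
Video: 39.683 − 0.064 = 39.619 Mbps.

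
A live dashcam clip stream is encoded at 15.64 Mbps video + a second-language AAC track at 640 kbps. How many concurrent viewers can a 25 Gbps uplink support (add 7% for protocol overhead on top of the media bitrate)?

1435

Audio: 640 kbps = 0.640 Mbps.
Per-viewer media rate: 16.280 Mbps.
On the wire with 7% overhead: 17.420 Mbps.
25 Gbps = 25,000 Mbps; 25,000 / 17.420 = 1435.16 → 1435 viewers.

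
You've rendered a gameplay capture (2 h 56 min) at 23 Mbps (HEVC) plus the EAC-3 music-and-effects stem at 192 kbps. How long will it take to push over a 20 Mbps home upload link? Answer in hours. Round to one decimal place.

2 h 56 min = 176 min = 10560 s
Audio: 192 kbps = 0.192 Mbps.
Total bitrate: 23.192 Mbps.
File: 23.192 Mbps × 10560 s = 244907.5 Mb.
At 20 Mbps: 244907.5 / 20 = 12245.4 s ≈ 3.4 hours.

3.4 hours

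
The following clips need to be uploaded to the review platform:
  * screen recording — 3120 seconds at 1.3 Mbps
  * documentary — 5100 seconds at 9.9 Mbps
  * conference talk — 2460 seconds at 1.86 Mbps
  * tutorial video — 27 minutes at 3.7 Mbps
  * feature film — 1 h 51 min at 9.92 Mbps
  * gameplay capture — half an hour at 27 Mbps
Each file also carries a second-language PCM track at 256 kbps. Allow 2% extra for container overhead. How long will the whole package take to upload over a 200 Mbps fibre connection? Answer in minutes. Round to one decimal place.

Audio: 256 kbps = 0.256 Mbps.
screen recording: 1.556 Mbps × 3120 s × 1.02 = 4951.8 Mb
documentary: 10.156 Mbps × 5100 s × 1.02 = 52831.5 Mb
conference talk: 2.116 Mbps × 2460 s × 1.02 = 5309.5 Mb
tutorial video: 3.956 Mbps × 1620 s × 1.02 = 6536.9 Mb
feature film: 10.176 Mbps × 6660 s × 1.02 = 69127.6 Mb
gameplay capture: 27.256 Mbps × 1800 s × 1.02 = 50042.0 Mb
Total: 188799.3 Mb = 23599.9 MB.
At 200 Mbps: 188799.3 / 200 = 944 s ≈ 15.7 minutes.

15.7 minutes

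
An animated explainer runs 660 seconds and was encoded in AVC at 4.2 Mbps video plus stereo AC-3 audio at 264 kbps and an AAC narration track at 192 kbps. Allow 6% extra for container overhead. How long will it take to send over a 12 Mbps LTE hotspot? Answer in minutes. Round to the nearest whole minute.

5 minutes

Audio total: 264 + 192 = 456 kbps = 0.456 Mbps.
Total bitrate: 4.656 Mbps.
File: 4.656 Mbps × 660 s = 3073.0 Mb.
With 6% container overhead: ×1.06. → 3257.3 Mb.
At 12 Mbps: 3257.3 / 12 = 271.4 s ≈ 4.52 minutes.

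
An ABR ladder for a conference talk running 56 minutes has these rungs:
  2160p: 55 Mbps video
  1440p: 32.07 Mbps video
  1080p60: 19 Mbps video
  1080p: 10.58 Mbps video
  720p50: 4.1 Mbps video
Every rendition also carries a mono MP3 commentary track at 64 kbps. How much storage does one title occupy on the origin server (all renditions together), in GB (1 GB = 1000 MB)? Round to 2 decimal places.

50.85 GB

56 min = 3360 s
Audio: 64 kbps = 0.064 Mbps.
Sum of rendition bitrates: (55+0.064) + (32.07+0.064) + (19+0.064) + (10.58+0.064) + (4.1+0.064) = 121.070 Mbps.
× 3360 s = 406,795 Mb = 50,849 MB = 50.85 GB.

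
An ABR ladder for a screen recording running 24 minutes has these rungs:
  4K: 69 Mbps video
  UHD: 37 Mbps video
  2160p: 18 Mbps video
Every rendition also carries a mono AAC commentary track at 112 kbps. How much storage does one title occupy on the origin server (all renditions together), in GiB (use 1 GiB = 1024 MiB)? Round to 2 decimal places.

20.84 GiB

24 min = 1440 s
Audio: 112 kbps = 0.112 Mbps.
Sum of rendition bitrates: (69+0.112) + (37+0.112) + (18+0.112) = 124.336 Mbps.
× 1440 s = 179,044 Mb = 22,380 MB = 20.84 GiB.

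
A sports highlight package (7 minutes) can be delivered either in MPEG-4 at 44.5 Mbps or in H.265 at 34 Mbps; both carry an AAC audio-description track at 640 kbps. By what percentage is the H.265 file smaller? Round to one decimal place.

7 min = 420 s
Audio: 640 kbps = 0.640 Mbps.
MPEG-4: 45.140 Mbps × 420 s = 18958.8 Mb = 2.370 GB.
H.265: 34.640 Mbps × 420 s = 14548.8 Mb = 1.819 GB.
Reduction: (1 − 1.819/2.370) × 100 = 23.26%.

23.3%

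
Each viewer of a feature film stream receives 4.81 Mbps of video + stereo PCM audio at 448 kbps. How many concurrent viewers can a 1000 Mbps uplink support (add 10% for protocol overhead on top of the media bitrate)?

Audio: 448 kbps = 0.448 Mbps.
Per-viewer media rate: 5.258 Mbps.
On the wire with 10% overhead: 5.784 Mbps.
1000 Mbps = 1,000 Mbps; 1,000 / 5.784 = 172.90 → 172 viewers.

172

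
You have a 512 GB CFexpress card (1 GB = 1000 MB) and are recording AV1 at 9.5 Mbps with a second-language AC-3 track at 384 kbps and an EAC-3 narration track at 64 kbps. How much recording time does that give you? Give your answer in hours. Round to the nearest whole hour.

114 hours

Audio total: 384 + 64 = 448 kbps = 0.448 Mbps.
Total bitrate: 9.5 + 0.448 = 9.948 Mbps.
Capacity: 512 GB = 4,096,000 Mb.
Recording time: 4,096,000 / 9.948 = 411,741 s ≈ 114 hours.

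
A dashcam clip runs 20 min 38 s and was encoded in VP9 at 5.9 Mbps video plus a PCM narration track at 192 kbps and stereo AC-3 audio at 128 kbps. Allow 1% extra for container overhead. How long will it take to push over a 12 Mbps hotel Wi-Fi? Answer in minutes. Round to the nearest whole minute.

20 min 38 s = 1238 s
Audio total: 192 + 128 = 320 kbps = 0.320 Mbps.
Total bitrate: 6.220 Mbps.
File: 6.220 Mbps × 1238 s = 7700.4 Mb.
With 1% container overhead: ×1.01. → 7777.4 Mb.
At 12 Mbps: 7777.4 / 12 = 648.1 s ≈ 10.8 minutes.

11 minutes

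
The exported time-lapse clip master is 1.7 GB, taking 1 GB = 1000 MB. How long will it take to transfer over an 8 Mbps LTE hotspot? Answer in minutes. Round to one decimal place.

File: 1.7 GB = 13600.0 Mb.
At 8 Mbps: 13600.0 / 8 = 1700.0 s ≈ 28.3 minutes.

28.3 minutes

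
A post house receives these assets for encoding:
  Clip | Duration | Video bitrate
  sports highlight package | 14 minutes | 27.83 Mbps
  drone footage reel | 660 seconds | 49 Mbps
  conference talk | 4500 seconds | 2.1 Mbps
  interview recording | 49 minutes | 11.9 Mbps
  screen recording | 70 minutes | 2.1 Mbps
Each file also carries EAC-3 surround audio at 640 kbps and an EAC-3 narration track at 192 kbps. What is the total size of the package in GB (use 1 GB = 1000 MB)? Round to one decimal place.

15.0 GB

Audio total: 640 + 192 = 832 kbps = 0.832 Mbps.
sports highlight package: 28.662 Mbps × 840 s = 24076.1 Mb
drone footage reel: 49.832 Mbps × 660 s = 32889.1 Mb
conference talk: 2.932 Mbps × 4500 s = 13194.0 Mb
interview recording: 12.732 Mbps × 2940 s = 37432.1 Mb
screen recording: 2.932 Mbps × 4200 s = 12314.4 Mb
Total: 119905.7 Mb = 14988.2 MB.
= 14.99 GB.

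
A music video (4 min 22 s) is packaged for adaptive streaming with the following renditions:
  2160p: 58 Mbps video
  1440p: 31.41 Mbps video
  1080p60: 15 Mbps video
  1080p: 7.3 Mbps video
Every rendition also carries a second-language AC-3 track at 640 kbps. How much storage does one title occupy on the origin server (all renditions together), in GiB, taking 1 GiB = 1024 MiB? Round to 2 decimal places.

3.49 GiB

4 min 22 s = 262 s
Audio: 640 kbps = 0.640 Mbps.
Sum of rendition bitrates: (58+0.640) + (31.41+0.640) + (15+0.640) + (7.3+0.640) = 114.270 Mbps.
× 262 s = 29,939 Mb = 3,742 MB = 3.485 GiB.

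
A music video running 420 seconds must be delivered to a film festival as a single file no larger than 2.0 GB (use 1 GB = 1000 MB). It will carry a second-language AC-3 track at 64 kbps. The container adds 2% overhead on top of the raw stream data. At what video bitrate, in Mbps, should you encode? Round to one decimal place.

Budget: 2.0 GB = 16000.0 Mb.
Stream payload after overhead: 16000.0 / 1.02 = 15686.3 Mb.
Total bitrate budget: 15686.3 Mb / 420 s = 37.348 Mbps.
Audio: 64 kbps = 0.064 Mbps.
Video: 37.348 − 0.064 = 37.284 Mbps.

37.3 Mbps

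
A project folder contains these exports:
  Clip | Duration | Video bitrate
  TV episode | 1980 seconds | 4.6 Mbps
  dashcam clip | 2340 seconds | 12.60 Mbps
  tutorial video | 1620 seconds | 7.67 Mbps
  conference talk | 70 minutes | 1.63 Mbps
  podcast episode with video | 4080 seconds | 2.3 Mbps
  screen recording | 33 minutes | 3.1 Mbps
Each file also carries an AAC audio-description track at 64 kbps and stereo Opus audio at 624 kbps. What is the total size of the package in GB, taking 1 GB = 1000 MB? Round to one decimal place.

Audio total: 64 + 624 = 688 kbps = 0.688 Mbps.
TV episode: 5.288 Mbps × 1980 s = 10470.2 Mb
dashcam clip: 13.288 Mbps × 2340 s = 31093.9 Mb
tutorial video: 8.358 Mbps × 1620 s = 13540.0 Mb
conference talk: 2.318 Mbps × 4200 s = 9735.6 Mb
podcast episode with video: 2.988 Mbps × 4080 s = 12191.0 Mb
screen recording: 3.788 Mbps × 1980 s = 7500.2 Mb
Total: 84531.0 Mb = 10566.4 MB.
= 10.57 GB.

10.6 GB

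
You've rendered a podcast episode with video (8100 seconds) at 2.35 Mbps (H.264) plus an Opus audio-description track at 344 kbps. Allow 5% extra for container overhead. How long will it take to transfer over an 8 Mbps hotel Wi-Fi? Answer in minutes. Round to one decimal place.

47.7 minutes

Audio: 344 kbps = 0.344 Mbps.
Total bitrate: 2.694 Mbps.
File: 2.694 Mbps × 8100 s = 21821.4 Mb.
With 5% container overhead: ×1.05. → 22912.5 Mb.
At 8 Mbps: 22912.5 / 8 = 2864.1 s ≈ 47.7 minutes.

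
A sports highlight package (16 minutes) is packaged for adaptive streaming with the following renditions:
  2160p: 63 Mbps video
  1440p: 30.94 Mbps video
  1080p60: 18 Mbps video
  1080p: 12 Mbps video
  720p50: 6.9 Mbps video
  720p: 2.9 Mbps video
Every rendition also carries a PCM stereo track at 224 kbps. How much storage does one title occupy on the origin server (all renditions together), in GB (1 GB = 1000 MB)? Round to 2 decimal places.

16 min = 960 s
Audio: 224 kbps = 0.224 Mbps.
Sum of rendition bitrates: (63+0.224) + (30.94+0.224) + (18+0.224) + (12+0.224) + (6.9+0.224) + (2.9+0.224) = 135.084 Mbps.
× 960 s = 129,681 Mb = 16,210 MB = 16.21 GB.

16.21 GB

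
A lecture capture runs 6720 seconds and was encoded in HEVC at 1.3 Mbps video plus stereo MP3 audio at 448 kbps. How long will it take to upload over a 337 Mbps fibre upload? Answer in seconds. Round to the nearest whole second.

35 seconds

Audio: 448 kbps = 0.448 Mbps.
Total bitrate: 1.748 Mbps.
File: 1.748 Mbps × 6720 s = 11746.6 Mb.
At 337 Mbps: 11746.6 / 337 = 34.9 s ≈ 34.9 seconds.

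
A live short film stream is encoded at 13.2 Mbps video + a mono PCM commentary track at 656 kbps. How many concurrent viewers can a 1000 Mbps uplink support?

72

Audio: 656 kbps = 0.656 Mbps.
Per-viewer media rate: 13.856 Mbps.
1000 Mbps = 1,000 Mbps; 1,000 / 13.856 = 72.17 → 72 viewers.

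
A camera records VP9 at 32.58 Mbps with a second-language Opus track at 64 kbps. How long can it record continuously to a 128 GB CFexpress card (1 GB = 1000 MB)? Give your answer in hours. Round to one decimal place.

Audio: 64 kbps = 0.064 Mbps.
Total bitrate: 32.58 + 0.064 = 32.644 Mbps.
Capacity: 128 GB = 1,024,000 Mb.
Recording time: 1,024,000 / 32.644 = 31,369 s ≈ 8.71 hours.

8.7 hours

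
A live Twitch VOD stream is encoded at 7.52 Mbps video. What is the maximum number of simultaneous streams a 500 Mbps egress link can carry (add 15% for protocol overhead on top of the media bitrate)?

On the wire with 15% overhead: 8.648 Mbps.
500 Mbps = 500.0 Mbps; 500.0 / 8.648 = 57.82 → 57 viewers.

57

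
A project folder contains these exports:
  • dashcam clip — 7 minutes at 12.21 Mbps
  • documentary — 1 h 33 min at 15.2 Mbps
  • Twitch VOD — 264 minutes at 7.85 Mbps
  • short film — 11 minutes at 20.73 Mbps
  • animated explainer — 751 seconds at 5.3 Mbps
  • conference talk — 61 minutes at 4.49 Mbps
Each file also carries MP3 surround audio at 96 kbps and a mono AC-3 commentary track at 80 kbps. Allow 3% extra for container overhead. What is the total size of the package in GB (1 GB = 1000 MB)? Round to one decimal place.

Audio total: 96 + 80 = 176 kbps = 0.176 Mbps.
dashcam clip: 12.386 Mbps × 420 s × 1.03 = 5358.2 Mb
documentary: 15.376 Mbps × 5580 s × 1.03 = 88372.0 Mb
Twitch VOD: 8.026 Mbps × 15840 s × 1.03 = 130945.8 Mb
short film: 20.906 Mbps × 660 s × 1.03 = 14211.9 Mb
animated explainer: 5.476 Mbps × 751 s × 1.03 = 4235.9 Mb
conference talk: 4.666 Mbps × 3660 s × 1.03 = 17589.9 Mb
Total: 260713.6 Mb = 32589.2 MB.
= 32.59 GB.

32.6 GB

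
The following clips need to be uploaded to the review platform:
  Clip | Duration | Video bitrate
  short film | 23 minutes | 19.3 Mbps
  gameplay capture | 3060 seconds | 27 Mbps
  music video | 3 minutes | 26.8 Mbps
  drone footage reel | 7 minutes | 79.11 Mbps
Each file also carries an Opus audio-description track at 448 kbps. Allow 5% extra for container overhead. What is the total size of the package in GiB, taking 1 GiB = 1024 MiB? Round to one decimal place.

18.3 GiB

Audio: 448 kbps = 0.448 Mbps.
short film: 19.748 Mbps × 1380 s × 1.05 = 28614.9 Mb
gameplay capture: 27.448 Mbps × 3060 s × 1.05 = 88190.4 Mb
music video: 27.248 Mbps × 180 s × 1.05 = 5149.9 Mb
drone footage reel: 79.558 Mbps × 420 s × 1.05 = 35085.1 Mb
Total: 157040.2 Mb = 19630.0 MB.
= 18.28 GiB.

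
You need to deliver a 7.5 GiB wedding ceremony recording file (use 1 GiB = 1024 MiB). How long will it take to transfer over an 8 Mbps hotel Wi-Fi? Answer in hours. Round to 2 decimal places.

2.24 hours

File: 7.5 GiB = 64424.5 Mb.
At 8 Mbps: 64424.5 / 8 = 8053.1 s ≈ 2.24 hours.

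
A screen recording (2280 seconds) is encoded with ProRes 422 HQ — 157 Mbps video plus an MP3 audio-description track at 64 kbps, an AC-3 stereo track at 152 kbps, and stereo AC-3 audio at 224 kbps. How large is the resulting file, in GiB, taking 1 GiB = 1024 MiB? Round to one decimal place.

Audio total: 64 + 152 + 224 = 440 kbps = 0.440 Mbps.
Total bitrate: 157 + 0.440 = 157.440 Mbps.
Stream data: 157.440 Mbps × 2280 s = 358963.2 Mb.
358,963 Mb = 44,870,400,000 bytes ÷ 1,073,741,824 = 41.79 GiB.

41.8 GiB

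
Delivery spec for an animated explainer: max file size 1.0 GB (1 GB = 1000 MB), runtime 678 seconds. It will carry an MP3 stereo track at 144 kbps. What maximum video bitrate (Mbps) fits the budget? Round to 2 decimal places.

Budget: 1.0 GB = 8000.0 Mb.
Total bitrate budget: 8000.0 Mb / 678 s = 11.799 Mbps.
Audio: 144 kbps = 0.144 Mbps.
Video: 11.799 − 0.144 = 11.655 Mbps.

11.66 Mbps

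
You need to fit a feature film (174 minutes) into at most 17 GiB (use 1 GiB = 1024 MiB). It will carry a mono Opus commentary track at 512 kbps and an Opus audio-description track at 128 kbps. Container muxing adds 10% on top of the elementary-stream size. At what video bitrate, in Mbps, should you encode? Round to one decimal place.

12.1 Mbps

Budget: 17 GiB = 146028.9 Mb.
Stream payload after overhead: 146028.9 / 1.10 = 132753.5 Mb.
174 min = 10440 s
Total bitrate budget: 132753.5 Mb / 10440 s = 12.716 Mbps.
Audio total: 512 + 128 = 640 kbps = 0.640 Mbps.
Video: 12.716 − 0.640 = 12.076 Mbps.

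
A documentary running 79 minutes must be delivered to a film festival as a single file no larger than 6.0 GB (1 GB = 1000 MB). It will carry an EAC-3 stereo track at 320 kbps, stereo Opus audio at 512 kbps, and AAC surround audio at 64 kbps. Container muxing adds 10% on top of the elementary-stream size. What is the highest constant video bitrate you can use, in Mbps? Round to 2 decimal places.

8.31 Mbps

Budget: 6.0 GB = 48000.0 Mb.
Stream payload after overhead: 48000.0 / 1.10 = 43636.4 Mb.
79 min = 4740 s
Total bitrate budget: 43636.4 Mb / 4740 s = 9.206 Mbps.
Audio total: 320 + 512 + 64 = 896 kbps = 0.896 Mbps.
Video: 9.206 − 0.896 = 8.310 Mbps.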